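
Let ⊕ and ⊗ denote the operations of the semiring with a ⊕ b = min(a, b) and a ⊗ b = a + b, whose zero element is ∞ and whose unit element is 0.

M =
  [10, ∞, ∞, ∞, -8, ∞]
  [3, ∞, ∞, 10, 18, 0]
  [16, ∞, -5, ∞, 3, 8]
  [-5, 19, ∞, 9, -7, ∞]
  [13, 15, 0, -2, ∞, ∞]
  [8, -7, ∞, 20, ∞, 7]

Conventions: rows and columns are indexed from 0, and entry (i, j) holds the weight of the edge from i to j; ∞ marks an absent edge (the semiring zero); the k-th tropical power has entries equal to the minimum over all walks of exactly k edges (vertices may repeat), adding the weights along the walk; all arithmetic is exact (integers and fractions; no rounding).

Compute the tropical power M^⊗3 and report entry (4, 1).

M^⊗2:
  [5, 7, -8, -10, 2, ∞]
  [5, -7, 18, 16, -5, 7]
  [11, 1, -10, 1, -2, 3]
  [4, 8, -7, -9, -13, 19]
  [-7, 17, -5, 7, -9, 8]
  [-4, 0, ∞, 3, 0, -7]
M^⊗3:
  [-15, 9, -13, -1, -17, 0]
  [-4, 0, -5, -7, -3, -7]
  [-4, -4, -15, -4, -7, -2]
  [-14, 2, -13, -15, -16, 1]
  [2, 1, -10, -11, -15, 3]
  [-2, -14, 0, -2, -12, 0]
Key observation: the optimum is the walk 4->2->5->1, with weight 0 + 8 + (-7) = 1.
Optimal value attained by: walk 4->2->5->1.
Answer: (M^⊗3)[4][1] = 1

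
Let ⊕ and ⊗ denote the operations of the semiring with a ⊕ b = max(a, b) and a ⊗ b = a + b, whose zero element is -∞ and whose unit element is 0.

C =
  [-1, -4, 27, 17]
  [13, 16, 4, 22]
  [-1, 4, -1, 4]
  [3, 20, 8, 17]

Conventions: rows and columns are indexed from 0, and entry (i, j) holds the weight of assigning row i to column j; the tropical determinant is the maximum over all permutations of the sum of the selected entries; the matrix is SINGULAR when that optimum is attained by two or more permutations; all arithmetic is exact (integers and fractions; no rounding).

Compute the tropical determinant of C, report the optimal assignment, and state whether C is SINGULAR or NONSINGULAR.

σ = (0, 1, 2, 3): (-1) + 16 + (-1) + 17 = 31
σ = (0, 1, 3, 2): (-1) + 16 + 4 + 8 = 27
σ = (0, 2, 1, 3): (-1) + 4 + 4 + 17 = 24
σ = (0, 2, 3, 1): (-1) + 4 + 4 + 20 = 27
σ = (0, 3, 1, 2): (-1) + 22 + 4 + 8 = 33
σ = (0, 3, 2, 1): (-1) + 22 + (-1) + 20 = 40
σ = (1, 0, 2, 3): (-4) + 13 + (-1) + 17 = 25
σ = (1, 0, 3, 2): (-4) + 13 + 4 + 8 = 21
σ = (1, 2, 0, 3): (-4) + 4 + (-1) + 17 = 16
σ = (1, 2, 3, 0): (-4) + 4 + 4 + 3 = 7
σ = (1, 3, 0, 2): (-4) + 22 + (-1) + 8 = 25
σ = (1, 3, 2, 0): (-4) + 22 + (-1) + 3 = 20
σ = (2, 0, 1, 3): 27 + 13 + 4 + 17 = 61
σ = (2, 0, 3, 1): 27 + 13 + 4 + 20 = 64
σ = (2, 1, 0, 3): 27 + 16 + (-1) + 17 = 59
σ = (2, 1, 3, 0): 27 + 16 + 4 + 3 = 50
σ = (2, 3, 0, 1): 27 + 22 + (-1) + 20 = 68
σ = (2, 3, 1, 0): 27 + 22 + 4 + 3 = 56
σ = (3, 0, 1, 2): 17 + 13 + 4 + 8 = 42
σ = (3, 0, 2, 1): 17 + 13 + (-1) + 20 = 49
σ = (3, 1, 0, 2): 17 + 16 + (-1) + 8 = 40
σ = (3, 1, 2, 0): 17 + 16 + (-1) + 3 = 35
σ = (3, 2, 0, 1): 17 + 4 + (-1) + 20 = 40
σ = (3, 2, 1, 0): 17 + 4 + 4 + 3 = 28
Optimal value attained by: σ = (2, 3, 0, 1).
Answer: det⊕(C) = 68; verdict: NONSINGULAR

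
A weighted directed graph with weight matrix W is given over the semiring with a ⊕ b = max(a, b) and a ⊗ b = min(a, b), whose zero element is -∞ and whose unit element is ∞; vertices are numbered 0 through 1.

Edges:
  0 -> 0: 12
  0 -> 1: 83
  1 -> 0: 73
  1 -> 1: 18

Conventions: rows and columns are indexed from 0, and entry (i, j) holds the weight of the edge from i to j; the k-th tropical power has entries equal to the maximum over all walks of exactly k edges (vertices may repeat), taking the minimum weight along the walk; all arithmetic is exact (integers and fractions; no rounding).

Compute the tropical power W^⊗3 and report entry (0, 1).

W^⊗2:
  [73, 18]
  [18, 73]
W^⊗3:
  [18, 73]
  [73, 18]
Key observation: the optimum is the walk 0->1->0->1, with weight 83 min 73 min 83 = 73.
Optimal value attained by: walk 0->1->0->1.
Answer: (W^⊗3)[0][1] = 73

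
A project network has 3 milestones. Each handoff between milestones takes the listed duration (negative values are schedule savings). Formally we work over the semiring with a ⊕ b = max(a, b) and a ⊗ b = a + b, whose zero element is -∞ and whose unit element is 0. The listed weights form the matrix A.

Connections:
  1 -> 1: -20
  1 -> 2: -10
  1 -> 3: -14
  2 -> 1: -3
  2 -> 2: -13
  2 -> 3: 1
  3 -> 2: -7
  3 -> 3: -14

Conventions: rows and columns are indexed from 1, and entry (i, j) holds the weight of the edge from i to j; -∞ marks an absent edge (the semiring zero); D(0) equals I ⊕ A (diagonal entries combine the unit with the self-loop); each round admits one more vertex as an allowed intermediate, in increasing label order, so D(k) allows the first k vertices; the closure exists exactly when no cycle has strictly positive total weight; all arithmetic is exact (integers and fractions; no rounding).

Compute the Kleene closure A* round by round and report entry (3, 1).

D(0):
  [0, -10, -14]
  [-3, 0, 1]
  [-∞, -7, 0]
D(1):
  [0, -10, -14]
  [-3, 0, 1]
  [-∞, -7, 0]
D(2):
  [0, -10, -9]
  [-3, 0, 1]
  [-10, -7, 0]
D(3):
  [0, -10, -9]
  [-3, 0, 1]
  [-10, -7, 0]
Answer: A*[3][1] = -10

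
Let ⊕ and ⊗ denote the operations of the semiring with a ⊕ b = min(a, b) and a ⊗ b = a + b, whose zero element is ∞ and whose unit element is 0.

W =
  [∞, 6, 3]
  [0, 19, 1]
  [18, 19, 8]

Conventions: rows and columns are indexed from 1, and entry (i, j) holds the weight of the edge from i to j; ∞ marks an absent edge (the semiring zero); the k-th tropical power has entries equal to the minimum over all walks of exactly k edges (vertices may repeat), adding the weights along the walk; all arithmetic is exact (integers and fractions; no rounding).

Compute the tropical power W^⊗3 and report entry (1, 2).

W^⊗2:
  [6, 22, 7]
  [19, 6, 3]
  [19, 24, 16]
W^⊗3:
  [22, 12, 9]
  [6, 22, 7]
  [24, 25, 22]
Key observation: the optimum is the walk 1->2->1->2, with weight 6 + 0 + 6 = 12.
Optimal value attained by: walk 1->2->1->2.
Answer: (W^⊗3)[1][2] = 12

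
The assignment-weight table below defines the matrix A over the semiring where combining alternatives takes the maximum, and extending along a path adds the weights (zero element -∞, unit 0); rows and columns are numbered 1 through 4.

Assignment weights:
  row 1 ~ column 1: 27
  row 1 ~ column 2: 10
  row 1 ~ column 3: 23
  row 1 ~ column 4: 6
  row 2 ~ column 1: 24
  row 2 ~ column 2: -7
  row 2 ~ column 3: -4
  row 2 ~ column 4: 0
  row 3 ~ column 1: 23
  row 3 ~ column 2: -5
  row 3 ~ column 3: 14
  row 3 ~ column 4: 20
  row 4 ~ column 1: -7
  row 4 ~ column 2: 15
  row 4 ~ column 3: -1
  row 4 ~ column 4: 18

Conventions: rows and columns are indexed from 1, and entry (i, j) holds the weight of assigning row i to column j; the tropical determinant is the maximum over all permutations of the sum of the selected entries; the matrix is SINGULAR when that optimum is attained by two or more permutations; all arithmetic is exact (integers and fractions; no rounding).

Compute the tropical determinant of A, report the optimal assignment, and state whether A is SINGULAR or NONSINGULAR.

σ = (1, 2, 3, 4): 27 + (-7) + 14 + 18 = 52
σ = (1, 2, 4, 3): 27 + (-7) + 20 + (-1) = 39
σ = (1, 3, 2, 4): 27 + (-4) + (-5) + 18 = 36
σ = (1, 3, 4, 2): 27 + (-4) + 20 + 15 = 58
σ = (1, 4, 2, 3): 27 + 0 + (-5) + (-1) = 21
σ = (1, 4, 3, 2): 27 + 0 + 14 + 15 = 56
σ = (2, 1, 3, 4): 10 + 24 + 14 + 18 = 66
σ = (2, 1, 4, 3): 10 + 24 + 20 + (-1) = 53
σ = (2, 3, 1, 4): 10 + (-4) + 23 + 18 = 47
σ = (2, 3, 4, 1): 10 + (-4) + 20 + (-7) = 19
σ = (2, 4, 1, 3): 10 + 0 + 23 + (-1) = 32
σ = (2, 4, 3, 1): 10 + 0 + 14 + (-7) = 17
σ = (3, 1, 2, 4): 23 + 24 + (-5) + 18 = 60
σ = (3, 1, 4, 2): 23 + 24 + 20 + 15 = 82
σ = (3, 2, 1, 4): 23 + (-7) + 23 + 18 = 57
σ = (3, 2, 4, 1): 23 + (-7) + 20 + (-7) = 29
σ = (3, 4, 1, 2): 23 + 0 + 23 + 15 = 61
σ = (3, 4, 2, 1): 23 + 0 + (-5) + (-7) = 11
σ = (4, 1, 2, 3): 6 + 24 + (-5) + (-1) = 24
σ = (4, 1, 3, 2): 6 + 24 + 14 + 15 = 59
σ = (4, 2, 1, 3): 6 + (-7) + 23 + (-1) = 21
σ = (4, 2, 3, 1): 6 + (-7) + 14 + (-7) = 6
σ = (4, 3, 1, 2): 6 + (-4) + 23 + 15 = 40
σ = (4, 3, 2, 1): 6 + (-4) + (-5) + (-7) = -10
Optimal value attained by: σ = (3, 1, 4, 2).
Answer: det⊕(A) = 82; verdict: NONSINGULAR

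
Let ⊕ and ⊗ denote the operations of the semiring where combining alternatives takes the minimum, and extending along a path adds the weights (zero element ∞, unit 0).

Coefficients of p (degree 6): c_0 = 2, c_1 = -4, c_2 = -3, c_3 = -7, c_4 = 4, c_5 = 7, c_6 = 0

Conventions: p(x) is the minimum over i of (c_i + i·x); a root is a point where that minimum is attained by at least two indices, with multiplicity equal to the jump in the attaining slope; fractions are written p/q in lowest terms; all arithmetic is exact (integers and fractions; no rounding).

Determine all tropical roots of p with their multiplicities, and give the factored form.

hull edge (i=0, c=2) to (i=1, c=-4): slope -6, span 1
hull edge (i=1, c=-4) to (i=3, c=-7): slope -3/2, span 2
hull edge (i=3, c=-7) to (i=6, c=0): slope 7/3, span 3
Factored form: p(x) = 0 ⊗ (x ⊕ (-7/3)) ⊗ (x ⊕ (-7/3)) ⊗ (x ⊕ (-7/3)) ⊗ (x ⊕ 3/2) ⊗ (x ⊕ 3/2) ⊗ (x ⊕ 6)
Answer: roots = -7/3 (mult 3), 3/2 (mult 2), 6 (mult 1)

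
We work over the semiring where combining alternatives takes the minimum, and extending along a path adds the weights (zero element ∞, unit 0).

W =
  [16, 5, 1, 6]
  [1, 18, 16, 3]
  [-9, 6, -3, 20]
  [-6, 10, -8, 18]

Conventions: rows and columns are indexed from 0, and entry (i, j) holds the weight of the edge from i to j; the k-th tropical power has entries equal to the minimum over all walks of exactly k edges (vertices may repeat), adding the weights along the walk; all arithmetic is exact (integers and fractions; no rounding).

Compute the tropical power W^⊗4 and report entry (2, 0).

W^⊗2:
  [-8, 7, -2, 8]
  [-3, 6, -5, 7]
  [-12, -4, -8, -3]
  [-17, -2, -11, 0]
W^⊗3:
  [-11, -3, -7, -2]
  [-14, 1, -8, 3]
  [-17, -7, -11, -6]
  [-20, -12, -16, -11]
W^⊗4:
  [-16, -6, -10, -5]
  [-17, -9, -13, -8]
  [-20, -12, -16, -11]
  [-25, -15, -19, -14]
Key observation: the optimum is the walk 2->0->2->2->0, with weight (-9) + 1 + (-3) + (-9) = -20.
Optimal value attained by: walk 2->0->2->2->0.
Answer: (W^⊗4)[2][0] = -20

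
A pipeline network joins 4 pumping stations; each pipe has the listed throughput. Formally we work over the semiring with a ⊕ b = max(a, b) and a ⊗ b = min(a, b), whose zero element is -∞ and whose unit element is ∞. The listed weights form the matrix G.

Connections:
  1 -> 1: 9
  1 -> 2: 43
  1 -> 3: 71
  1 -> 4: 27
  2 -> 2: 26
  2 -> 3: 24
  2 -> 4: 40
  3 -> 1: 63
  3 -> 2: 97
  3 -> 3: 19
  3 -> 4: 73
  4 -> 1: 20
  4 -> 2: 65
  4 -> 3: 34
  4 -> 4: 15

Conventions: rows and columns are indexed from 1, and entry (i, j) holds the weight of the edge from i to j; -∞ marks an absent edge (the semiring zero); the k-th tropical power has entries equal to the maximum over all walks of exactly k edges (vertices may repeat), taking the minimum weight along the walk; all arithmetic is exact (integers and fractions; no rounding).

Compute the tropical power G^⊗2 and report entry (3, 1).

G^⊗2:
  [63, 71, 27, 71]
  [24, 40, 34, 26]
  [20, 65, 63, 40]
  [34, 34, 24, 40]
Key observation: the optimum is the walk 3->4->1, with weight 73 min 20 = 20.
Optimal value attained by: walk 3->4->1.
Answer: (G^⊗2)[3][1] = 20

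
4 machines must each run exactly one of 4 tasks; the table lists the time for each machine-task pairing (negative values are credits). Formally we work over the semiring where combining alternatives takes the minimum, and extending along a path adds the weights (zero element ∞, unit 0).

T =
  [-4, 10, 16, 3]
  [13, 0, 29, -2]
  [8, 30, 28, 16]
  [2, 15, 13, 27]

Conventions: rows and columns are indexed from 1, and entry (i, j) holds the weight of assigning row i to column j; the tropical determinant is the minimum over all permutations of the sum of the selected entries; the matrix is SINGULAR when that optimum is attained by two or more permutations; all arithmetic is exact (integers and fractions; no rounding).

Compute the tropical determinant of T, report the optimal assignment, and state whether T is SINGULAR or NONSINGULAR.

σ = (1, 2, 3, 4): (-4) + 0 + 28 + 27 = 51
σ = (1, 2, 4, 3): (-4) + 0 + 16 + 13 = 25
σ = (1, 3, 2, 4): (-4) + 29 + 30 + 27 = 82
σ = (1, 3, 4, 2): (-4) + 29 + 16 + 15 = 56
σ = (1, 4, 2, 3): (-4) + (-2) + 30 + 13 = 37
σ = (1, 4, 3, 2): (-4) + (-2) + 28 + 15 = 37
σ = (2, 1, 3, 4): 10 + 13 + 28 + 27 = 78
σ = (2, 1, 4, 3): 10 + 13 + 16 + 13 = 52
σ = (2, 3, 1, 4): 10 + 29 + 8 + 27 = 74
σ = (2, 3, 4, 1): 10 + 29 + 16 + 2 = 57
σ = (2, 4, 1, 3): 10 + (-2) + 8 + 13 = 29
σ = (2, 4, 3, 1): 10 + (-2) + 28 + 2 = 38
σ = (3, 1, 2, 4): 16 + 13 + 30 + 27 = 86
σ = (3, 1, 4, 2): 16 + 13 + 16 + 15 = 60
σ = (3, 2, 1, 4): 16 + 0 + 8 + 27 = 51
σ = (3, 2, 4, 1): 16 + 0 + 16 + 2 = 34
σ = (3, 4, 1, 2): 16 + (-2) + 8 + 15 = 37
σ = (3, 4, 2, 1): 16 + (-2) + 30 + 2 = 46
σ = (4, 1, 2, 3): 3 + 13 + 30 + 13 = 59
σ = (4, 1, 3, 2): 3 + 13 + 28 + 15 = 59
σ = (4, 2, 1, 3): 3 + 0 + 8 + 13 = 24
σ = (4, 2, 3, 1): 3 + 0 + 28 + 2 = 33
σ = (4, 3, 1, 2): 3 + 29 + 8 + 15 = 55
σ = (4, 3, 2, 1): 3 + 29 + 30 + 2 = 64
Optimal value attained by: σ = (4, 2, 1, 3).
Answer: det⊕(T) = 24; verdict: NONSINGULAR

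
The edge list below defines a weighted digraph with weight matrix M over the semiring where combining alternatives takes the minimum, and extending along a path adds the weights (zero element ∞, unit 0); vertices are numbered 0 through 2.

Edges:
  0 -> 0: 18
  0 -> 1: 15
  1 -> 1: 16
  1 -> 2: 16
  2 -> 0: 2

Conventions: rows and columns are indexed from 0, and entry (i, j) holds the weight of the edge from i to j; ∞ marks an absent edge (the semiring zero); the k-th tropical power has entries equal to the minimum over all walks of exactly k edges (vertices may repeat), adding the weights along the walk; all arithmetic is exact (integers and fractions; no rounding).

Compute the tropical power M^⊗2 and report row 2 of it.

M^⊗2:
  [36, 31, 31]
  [18, 32, 32]
  [20, 17, ∞]
Answer: row 2 of M^⊗2 = [20, 17, ∞]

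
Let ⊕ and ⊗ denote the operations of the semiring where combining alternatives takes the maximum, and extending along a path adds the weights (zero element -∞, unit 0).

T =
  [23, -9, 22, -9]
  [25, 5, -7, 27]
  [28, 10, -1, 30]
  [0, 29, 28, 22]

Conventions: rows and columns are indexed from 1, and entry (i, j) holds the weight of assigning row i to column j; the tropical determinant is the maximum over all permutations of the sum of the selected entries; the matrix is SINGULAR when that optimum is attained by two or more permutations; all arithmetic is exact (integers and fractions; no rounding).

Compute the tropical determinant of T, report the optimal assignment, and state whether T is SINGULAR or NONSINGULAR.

σ = (1, 2, 3, 4): 23 + 5 + (-1) + 22 = 49
σ = (1, 2, 4, 3): 23 + 5 + 30 + 28 = 86
σ = (1, 3, 2, 4): 23 + (-7) + 10 + 22 = 48
σ = (1, 3, 4, 2): 23 + (-7) + 30 + 29 = 75
σ = (1, 4, 2, 3): 23 + 27 + 10 + 28 = 88
σ = (1, 4, 3, 2): 23 + 27 + (-1) + 29 = 78
σ = (2, 1, 3, 4): (-9) + 25 + (-1) + 22 = 37
σ = (2, 1, 4, 3): (-9) + 25 + 30 + 28 = 74
σ = (2, 3, 1, 4): (-9) + (-7) + 28 + 22 = 34
σ = (2, 3, 4, 1): (-9) + (-7) + 30 + 0 = 14
σ = (2, 4, 1, 3): (-9) + 27 + 28 + 28 = 74
σ = (2, 4, 3, 1): (-9) + 27 + (-1) + 0 = 17
σ = (3, 1, 2, 4): 22 + 25 + 10 + 22 = 79
σ = (3, 1, 4, 2): 22 + 25 + 30 + 29 = 106
σ = (3, 2, 1, 4): 22 + 5 + 28 + 22 = 77
σ = (3, 2, 4, 1): 22 + 5 + 30 + 0 = 57
σ = (3, 4, 1, 2): 22 + 27 + 28 + 29 = 106
σ = (3, 4, 2, 1): 22 + 27 + 10 + 0 = 59
σ = (4, 1, 2, 3): (-9) + 25 + 10 + 28 = 54
σ = (4, 1, 3, 2): (-9) + 25 + (-1) + 29 = 44
σ = (4, 2, 1, 3): (-9) + 5 + 28 + 28 = 52
σ = (4, 2, 3, 1): (-9) + 5 + (-1) + 0 = -5
σ = (4, 3, 1, 2): (-9) + (-7) + 28 + 29 = 41
σ = (4, 3, 2, 1): (-9) + (-7) + 10 + 0 = -6
Optimal value attained by: σ = (3, 1, 4, 2).
Answer: det⊕(T) = 106; verdict: SINGULAR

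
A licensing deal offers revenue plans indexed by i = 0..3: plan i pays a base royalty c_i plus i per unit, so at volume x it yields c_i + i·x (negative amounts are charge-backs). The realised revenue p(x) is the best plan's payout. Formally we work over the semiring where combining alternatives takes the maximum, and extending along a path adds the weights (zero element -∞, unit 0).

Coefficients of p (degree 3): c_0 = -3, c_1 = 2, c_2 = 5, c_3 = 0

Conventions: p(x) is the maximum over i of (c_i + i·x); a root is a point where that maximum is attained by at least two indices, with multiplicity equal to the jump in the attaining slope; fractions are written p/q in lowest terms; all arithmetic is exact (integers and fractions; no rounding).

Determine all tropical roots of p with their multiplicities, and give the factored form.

hull edge (i=0, c=-3) to (i=1, c=2): slope 5, span 1
hull edge (i=1, c=2) to (i=2, c=5): slope 3, span 1
hull edge (i=2, c=5) to (i=3, c=0): slope -5, span 1
Factored form: p(x) = 0 ⊗ (x ⊕ (-5)) ⊗ (x ⊕ (-3)) ⊗ (x ⊕ 5)
Answer: roots = -5 (mult 1), -3 (mult 1), 5 (mult 1)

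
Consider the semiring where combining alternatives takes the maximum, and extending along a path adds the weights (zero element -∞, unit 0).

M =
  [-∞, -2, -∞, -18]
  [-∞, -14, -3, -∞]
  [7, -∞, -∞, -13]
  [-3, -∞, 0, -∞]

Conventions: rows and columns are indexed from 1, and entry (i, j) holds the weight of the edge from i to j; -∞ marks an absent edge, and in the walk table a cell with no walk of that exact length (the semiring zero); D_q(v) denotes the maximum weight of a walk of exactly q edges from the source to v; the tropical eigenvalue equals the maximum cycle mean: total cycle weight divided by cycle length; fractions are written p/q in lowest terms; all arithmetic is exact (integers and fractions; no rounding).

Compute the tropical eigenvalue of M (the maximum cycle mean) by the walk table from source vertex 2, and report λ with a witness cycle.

q=0: [-∞, 0, -∞, -∞]
q=1: [-∞, -14, -3, -∞]
q=2: [4, -28, -17, -16]
q=3: [-10, 2, -16, -14]
q=4: [-9, -12, -1, -28]
Optimal cycle mean attained by: cycle 1->2->3->1, total (-2) + (-3) + 7, length 3.
Answer: λ = 2/3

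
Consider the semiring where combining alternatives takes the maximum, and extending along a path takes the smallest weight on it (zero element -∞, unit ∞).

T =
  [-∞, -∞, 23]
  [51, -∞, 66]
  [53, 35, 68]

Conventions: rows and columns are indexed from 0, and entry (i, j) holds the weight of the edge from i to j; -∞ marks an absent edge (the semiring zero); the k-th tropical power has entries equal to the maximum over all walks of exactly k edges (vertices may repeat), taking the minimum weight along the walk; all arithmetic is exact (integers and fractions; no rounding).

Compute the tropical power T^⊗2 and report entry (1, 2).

T^⊗2:
  [23, 23, 23]
  [53, 35, 66]
  [53, 35, 68]
Key observation: the optimum is the walk 1->2->2, with weight 66 min 68 = 66.
Optimal value attained by: walk 1->2->2.
Answer: (T^⊗2)[1][2] = 66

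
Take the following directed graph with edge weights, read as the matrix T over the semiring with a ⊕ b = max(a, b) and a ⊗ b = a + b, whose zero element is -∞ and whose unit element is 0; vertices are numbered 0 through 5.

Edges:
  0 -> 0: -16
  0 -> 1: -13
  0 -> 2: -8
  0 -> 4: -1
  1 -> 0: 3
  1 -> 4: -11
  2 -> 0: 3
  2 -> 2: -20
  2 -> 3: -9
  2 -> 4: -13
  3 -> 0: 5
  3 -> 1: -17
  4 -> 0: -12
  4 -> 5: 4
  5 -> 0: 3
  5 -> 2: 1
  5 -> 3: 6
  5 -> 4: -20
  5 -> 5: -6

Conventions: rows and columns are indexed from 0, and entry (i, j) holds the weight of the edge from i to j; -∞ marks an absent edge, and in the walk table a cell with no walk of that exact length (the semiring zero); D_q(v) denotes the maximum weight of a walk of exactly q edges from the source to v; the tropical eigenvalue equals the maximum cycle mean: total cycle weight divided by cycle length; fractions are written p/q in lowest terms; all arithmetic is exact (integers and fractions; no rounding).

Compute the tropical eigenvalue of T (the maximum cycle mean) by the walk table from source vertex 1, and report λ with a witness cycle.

q=0: [-∞, 0, -∞, -∞, -∞, -∞]
q=1: [3, -∞, -∞, -∞, -11, -∞]
q=2: [-13, -10, -5, -∞, 2, -7]
q=3: [-2, -26, -6, -1, -14, 6]
q=4: [9, -15, 7, 12, -3, 0]
q=5: [17, -4, 1, 6, 8, 1]
q=6: [11, 4, 9, 7, 16, 12]
Optimal cycle mean attained by: cycle 0->4->5->3->0, total (-1) + 4 + 6 + 5, length 4.
Answer: λ = 7/2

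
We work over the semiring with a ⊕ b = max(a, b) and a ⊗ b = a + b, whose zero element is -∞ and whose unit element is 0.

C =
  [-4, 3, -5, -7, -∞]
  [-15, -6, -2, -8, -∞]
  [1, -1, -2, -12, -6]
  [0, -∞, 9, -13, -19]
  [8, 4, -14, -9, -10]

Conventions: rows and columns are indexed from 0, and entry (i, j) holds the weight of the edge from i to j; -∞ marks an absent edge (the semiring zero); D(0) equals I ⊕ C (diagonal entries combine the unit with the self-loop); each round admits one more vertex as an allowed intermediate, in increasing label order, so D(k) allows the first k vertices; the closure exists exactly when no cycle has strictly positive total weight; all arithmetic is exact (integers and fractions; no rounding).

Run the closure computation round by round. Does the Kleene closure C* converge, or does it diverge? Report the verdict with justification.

D(0):
  [0, 3, -5, -7, -∞]
  [-15, 0, -2, -8, -∞]
  [1, -1, 0, -12, -6]
  [0, -∞, 9, 0, -19]
  [8, 4, -14, -9, 0]
D(1):
  [0, 3, -5, -7, -∞]
  [-15, 0, -2, -8, -∞]
  [1, 4, 0, -6, -6]
  [0, 3, 9, 0, -19]
  [8, 11, 3, 1, 0]
Detection: at round 2, diagonal entry (2, 2) turns strictly positive.
Key observation: the cycle 2->0->1->2 has total weight 1 + 3 + (-2), which is strictly positive.
Answer: DIVERGES — positive cycle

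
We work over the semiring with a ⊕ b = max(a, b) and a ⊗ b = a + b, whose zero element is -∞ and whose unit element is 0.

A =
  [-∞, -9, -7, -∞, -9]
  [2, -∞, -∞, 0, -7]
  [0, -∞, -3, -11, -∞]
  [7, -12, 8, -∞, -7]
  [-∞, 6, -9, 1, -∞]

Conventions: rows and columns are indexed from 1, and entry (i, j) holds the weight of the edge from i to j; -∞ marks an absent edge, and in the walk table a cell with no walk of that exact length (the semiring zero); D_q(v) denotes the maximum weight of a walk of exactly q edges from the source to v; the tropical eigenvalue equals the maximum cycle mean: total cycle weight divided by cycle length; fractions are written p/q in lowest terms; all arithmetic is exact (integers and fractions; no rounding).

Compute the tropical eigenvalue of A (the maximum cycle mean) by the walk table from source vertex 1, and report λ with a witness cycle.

q=0: [0, -∞, -∞, -∞, -∞]
q=1: [-∞, -9, -7, -∞, -9]
q=2: [-7, -3, -10, -8, -16]
q=3: [-1, -10, 0, -3, -10]
q=4: [4, -4, 5, -9, -10]
q=5: [5, -4, 2, -4, -5]
Optimal cycle mean attained by: cycle 1->5->2->4->1, total (-9) + 6 + 0 + 7, length 4.
Answer: λ = 1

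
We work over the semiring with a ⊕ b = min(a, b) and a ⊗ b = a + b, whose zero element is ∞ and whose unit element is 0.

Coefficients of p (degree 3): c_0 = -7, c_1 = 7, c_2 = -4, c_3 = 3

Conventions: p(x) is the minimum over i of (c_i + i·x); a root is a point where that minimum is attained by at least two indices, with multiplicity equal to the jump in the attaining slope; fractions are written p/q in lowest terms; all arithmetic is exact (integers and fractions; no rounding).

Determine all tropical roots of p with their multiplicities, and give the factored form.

hull edge (i=0, c=-7) to (i=2, c=-4): slope 3/2, span 2
hull edge (i=2, c=-4) to (i=3, c=3): slope 7, span 1
Factored form: p(x) = 3 ⊗ (x ⊕ (-7)) ⊗ (x ⊕ (-3/2)) ⊗ (x ⊕ (-3/2))
Answer: roots = -7 (mult 1), -3/2 (mult 2)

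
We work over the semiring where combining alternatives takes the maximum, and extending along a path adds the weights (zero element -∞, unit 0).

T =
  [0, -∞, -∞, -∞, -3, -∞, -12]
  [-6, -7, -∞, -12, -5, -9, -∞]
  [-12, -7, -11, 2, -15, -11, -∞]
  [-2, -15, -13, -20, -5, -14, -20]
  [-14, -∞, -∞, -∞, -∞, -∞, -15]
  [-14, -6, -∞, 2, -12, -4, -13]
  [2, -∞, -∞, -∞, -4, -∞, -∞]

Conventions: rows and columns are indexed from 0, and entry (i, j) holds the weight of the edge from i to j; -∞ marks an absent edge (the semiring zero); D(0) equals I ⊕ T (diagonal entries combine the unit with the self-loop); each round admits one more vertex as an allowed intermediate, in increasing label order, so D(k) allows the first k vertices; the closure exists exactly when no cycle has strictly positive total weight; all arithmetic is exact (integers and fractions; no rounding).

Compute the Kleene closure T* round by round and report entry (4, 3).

D(0):
  [0, -∞, -∞, -∞, -3, -∞, -12]
  [-6, 0, -∞, -12, -5, -9, -∞]
  [-12, -7, 0, 2, -15, -11, -∞]
  [-2, -15, -13, 0, -5, -14, -20]
  [-14, -∞, -∞, -∞, 0, -∞, -15]
  [-14, -6, -∞, 2, -12, 0, -13]
  [2, -∞, -∞, -∞, -4, -∞, 0]
D(1):
  [0, -∞, -∞, -∞, -3, -∞, -12]
  [-6, 0, -∞, -12, -5, -9, -18]
  [-12, -7, 0, 2, -15, -11, -24]
  [-2, -15, -13, 0, -5, -14, -14]
  [-14, -∞, -∞, -∞, 0, -∞, -15]
  [-14, -6, -∞, 2, -12, 0, -13]
  [2, -∞, -∞, -∞, -1, -∞, 0]
D(2):
  [0, -∞, -∞, -∞, -3, -∞, -12]
  [-6, 0, -∞, -12, -5, -9, -18]
  [-12, -7, 0, 2, -12, -11, -24]
  [-2, -15, -13, 0, -5, -14, -14]
  [-14, -∞, -∞, -∞, 0, -∞, -15]
  [-12, -6, -∞, 2, -11, 0, -13]
  [2, -∞, -∞, -∞, -1, -∞, 0]
D(3):
  [0, -∞, -∞, -∞, -3, -∞, -12]
  [-6, 0, -∞, -12, -5, -9, -18]
  [-12, -7, 0, 2, -12, -11, -24]
  [-2, -15, -13, 0, -5, -14, -14]
  [-14, -∞, -∞, -∞, 0, -∞, -15]
  [-12, -6, -∞, 2, -11, 0, -13]
  [2, -∞, -∞, -∞, -1, -∞, 0]
D(4):
  [0, -∞, -∞, -∞, -3, -∞, -12]
  [-6, 0, -25, -12, -5, -9, -18]
  [0, -7, 0, 2, -3, -11, -12]
  [-2, -15, -13, 0, -5, -14, -14]
  [-14, -∞, -∞, -∞, 0, -∞, -15]
  [0, -6, -11, 2, -3, 0, -12]
  [2, -∞, -∞, -∞, -1, -∞, 0]
D(5):
  [0, -∞, -∞, -∞, -3, -∞, -12]
  [-6, 0, -25, -12, -5, -9, -18]
  [0, -7, 0, 2, -3, -11, -12]
  [-2, -15, -13, 0, -5, -14, -14]
  [-14, -∞, -∞, -∞, 0, -∞, -15]
  [0, -6, -11, 2, -3, 0, -12]
  [2, -∞, -∞, -∞, -1, -∞, 0]
D(6):
  [0, -∞, -∞, -∞, -3, -∞, -12]
  [-6, 0, -20, -7, -5, -9, -18]
  [0, -7, 0, 2, -3, -11, -12]
  [-2, -15, -13, 0, -5, -14, -14]
  [-14, -∞, -∞, -∞, 0, -∞, -15]
  [0, -6, -11, 2, -3, 0, -12]
  [2, -∞, -∞, -∞, -1, -∞, 0]
D(7):
  [0, -∞, -∞, -∞, -3, -∞, -12]
  [-6, 0, -20, -7, -5, -9, -18]
  [0, -7, 0, 2, -3, -11, -12]
  [-2, -15, -13, 0, -5, -14, -14]
  [-13, -∞, -∞, -∞, 0, -∞, -15]
  [0, -6, -11, 2, -3, 0, -12]
  [2, -∞, -∞, -∞, -1, -∞, 0]
Answer: T*[4][3] = -∞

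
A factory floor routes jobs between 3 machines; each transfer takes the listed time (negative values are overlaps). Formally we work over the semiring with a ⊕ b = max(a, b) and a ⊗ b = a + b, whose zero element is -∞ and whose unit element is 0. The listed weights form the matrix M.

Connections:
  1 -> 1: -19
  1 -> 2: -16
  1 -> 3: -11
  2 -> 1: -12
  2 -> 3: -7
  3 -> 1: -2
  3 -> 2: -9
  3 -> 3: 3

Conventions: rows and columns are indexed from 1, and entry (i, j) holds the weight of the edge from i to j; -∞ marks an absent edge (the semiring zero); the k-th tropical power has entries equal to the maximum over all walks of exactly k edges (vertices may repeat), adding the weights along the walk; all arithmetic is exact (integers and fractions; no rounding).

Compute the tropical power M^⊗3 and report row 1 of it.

M^⊗2:
  [-13, -20, -8]
  [-9, -16, -4]
  [1, -6, 6]
M^⊗3:
  [-10, -17, -5]
  [-6, -13, -1]
  [4, -3, 9]
Answer: row 1 of M^⊗3 = [-10, -17, -5]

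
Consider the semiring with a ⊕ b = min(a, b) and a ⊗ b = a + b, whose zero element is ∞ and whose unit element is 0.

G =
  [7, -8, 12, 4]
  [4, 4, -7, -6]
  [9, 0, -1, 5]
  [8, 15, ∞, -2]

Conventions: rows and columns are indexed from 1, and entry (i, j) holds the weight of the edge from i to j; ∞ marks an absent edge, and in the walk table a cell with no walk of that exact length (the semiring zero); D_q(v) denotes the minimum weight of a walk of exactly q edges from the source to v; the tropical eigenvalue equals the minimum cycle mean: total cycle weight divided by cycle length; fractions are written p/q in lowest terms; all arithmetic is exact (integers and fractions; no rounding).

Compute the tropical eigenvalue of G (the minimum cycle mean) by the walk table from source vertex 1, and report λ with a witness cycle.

q=0: [0, ∞, ∞, ∞]
q=1: [7, -8, 12, 4]
q=2: [-4, -4, -15, -14]
q=3: [-6, -15, -16, -16]
q=4: [-11, -16, -22, -21]
Optimal cycle mean attained by: cycle 2->3->2, total (-7) + 0, length 2.
Answer: λ = -7/2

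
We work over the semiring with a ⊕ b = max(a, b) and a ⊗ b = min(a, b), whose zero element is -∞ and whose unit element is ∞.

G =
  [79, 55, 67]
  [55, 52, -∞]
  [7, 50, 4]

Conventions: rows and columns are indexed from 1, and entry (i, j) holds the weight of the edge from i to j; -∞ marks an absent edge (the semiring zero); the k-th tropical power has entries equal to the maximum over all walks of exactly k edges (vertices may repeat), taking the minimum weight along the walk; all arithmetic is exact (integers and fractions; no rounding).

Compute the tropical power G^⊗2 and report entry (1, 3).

G^⊗2:
  [79, 55, 67]
  [55, 55, 55]
  [50, 50, 7]
Key observation: the optimum is the walk 1->1->3, with weight 79 min 67 = 67.
Optimal value attained by: walk 1->1->3.
Answer: (G^⊗2)[1][3] = 67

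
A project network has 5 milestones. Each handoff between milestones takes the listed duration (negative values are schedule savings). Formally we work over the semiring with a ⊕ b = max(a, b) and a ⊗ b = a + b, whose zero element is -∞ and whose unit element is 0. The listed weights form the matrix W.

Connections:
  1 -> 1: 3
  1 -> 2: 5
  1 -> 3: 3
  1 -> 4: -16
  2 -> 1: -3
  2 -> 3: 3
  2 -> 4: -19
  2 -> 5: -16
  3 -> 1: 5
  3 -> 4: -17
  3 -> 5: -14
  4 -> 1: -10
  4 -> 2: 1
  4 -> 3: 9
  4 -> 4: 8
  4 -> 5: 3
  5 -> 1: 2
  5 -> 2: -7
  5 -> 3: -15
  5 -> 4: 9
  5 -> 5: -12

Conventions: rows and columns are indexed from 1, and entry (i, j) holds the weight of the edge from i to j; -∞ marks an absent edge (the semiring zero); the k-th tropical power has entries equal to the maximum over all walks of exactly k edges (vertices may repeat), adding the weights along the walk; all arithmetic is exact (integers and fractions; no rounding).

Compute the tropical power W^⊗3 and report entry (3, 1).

W^⊗2:
  [8, 8, 8, -8, -11]
  [8, 2, 0, -7, -11]
  [8, 10, 8, -5, -14]
  [14, 9, 17, 16, 11]
  [5, 10, 18, 17, 12]
W^⊗3:
  [13, 13, 11, 0, -5]
  [11, 13, 11, 1, -4]
  [13, 13, 13, 3, -2]
  [22, 19, 25, 24, 19]
  [23, 18, 26, 25, 20]
Key observation: the optimum is the walk 3->1->3->1, with weight 5 + 3 + 5 = 13.
Optimal value attained by: walk 3->1->3->1.
Answer: (W^⊗3)[3][1] = 13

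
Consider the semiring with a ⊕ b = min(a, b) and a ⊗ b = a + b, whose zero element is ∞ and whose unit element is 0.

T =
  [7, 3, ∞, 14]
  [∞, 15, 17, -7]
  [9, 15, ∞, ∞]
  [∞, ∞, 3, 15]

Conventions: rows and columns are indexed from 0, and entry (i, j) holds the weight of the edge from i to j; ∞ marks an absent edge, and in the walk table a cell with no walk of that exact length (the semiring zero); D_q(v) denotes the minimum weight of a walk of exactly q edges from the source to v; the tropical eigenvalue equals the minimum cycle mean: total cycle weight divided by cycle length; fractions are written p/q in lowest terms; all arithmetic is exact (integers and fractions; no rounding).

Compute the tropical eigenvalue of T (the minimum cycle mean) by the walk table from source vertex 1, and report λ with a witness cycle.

q=0: [∞, 0, ∞, ∞]
q=1: [∞, 15, 17, -7]
q=2: [26, 30, -4, 8]
q=3: [5, 11, 11, 23]
q=4: [12, 8, 26, 4]
Optimal cycle mean attained by: cycle 0->1->3->2->0, total 3 + (-7) + 3 + 9, length 4.
Answer: λ = 2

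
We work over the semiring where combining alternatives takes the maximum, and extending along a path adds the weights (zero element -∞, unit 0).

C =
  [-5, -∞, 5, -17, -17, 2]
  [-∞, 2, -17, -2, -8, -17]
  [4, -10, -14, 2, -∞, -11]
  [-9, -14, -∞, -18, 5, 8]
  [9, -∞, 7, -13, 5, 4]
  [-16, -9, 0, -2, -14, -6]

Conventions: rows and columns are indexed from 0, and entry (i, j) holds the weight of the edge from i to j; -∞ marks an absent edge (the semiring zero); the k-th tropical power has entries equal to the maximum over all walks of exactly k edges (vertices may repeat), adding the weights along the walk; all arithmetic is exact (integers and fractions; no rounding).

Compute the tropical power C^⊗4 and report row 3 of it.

C^⊗2:
  [9, -5, 2, 7, -12, -3]
  [1, 4, -1, 0, 3, 6]
  [-1, -8, 9, -12, 7, 10]
  [14, -1, 12, 6, 10, 9]
  [14, -3, 14, 9, 10, 11]
  [4, -7, -6, 2, 3, 6]
C^⊗3:
  [6, -3, 14, 4, 12, 15]
  [12, 6, 10, 4, 8, 8]
  [16, 1, 14, 11, 12, 11]
  [19, 2, 19, 14, 15, 16]
  [19, 4, 19, 16, 15, 17]
  [12, -3, 10, 4, 8, 10]
C^⊗4:
  [21, 6, 19, 16, 17, 16]
  [17, 8, 17, 12, 13, 14]
  [21, 4, 21, 16, 17, 19]
  [24, 9, 24, 21, 20, 22]
  [24, 9, 24, 21, 21, 24]
  [17, 1, 17, 12, 13, 14]
Answer: row 3 of C^⊗4 = [24, 9, 24, 21, 20, 22]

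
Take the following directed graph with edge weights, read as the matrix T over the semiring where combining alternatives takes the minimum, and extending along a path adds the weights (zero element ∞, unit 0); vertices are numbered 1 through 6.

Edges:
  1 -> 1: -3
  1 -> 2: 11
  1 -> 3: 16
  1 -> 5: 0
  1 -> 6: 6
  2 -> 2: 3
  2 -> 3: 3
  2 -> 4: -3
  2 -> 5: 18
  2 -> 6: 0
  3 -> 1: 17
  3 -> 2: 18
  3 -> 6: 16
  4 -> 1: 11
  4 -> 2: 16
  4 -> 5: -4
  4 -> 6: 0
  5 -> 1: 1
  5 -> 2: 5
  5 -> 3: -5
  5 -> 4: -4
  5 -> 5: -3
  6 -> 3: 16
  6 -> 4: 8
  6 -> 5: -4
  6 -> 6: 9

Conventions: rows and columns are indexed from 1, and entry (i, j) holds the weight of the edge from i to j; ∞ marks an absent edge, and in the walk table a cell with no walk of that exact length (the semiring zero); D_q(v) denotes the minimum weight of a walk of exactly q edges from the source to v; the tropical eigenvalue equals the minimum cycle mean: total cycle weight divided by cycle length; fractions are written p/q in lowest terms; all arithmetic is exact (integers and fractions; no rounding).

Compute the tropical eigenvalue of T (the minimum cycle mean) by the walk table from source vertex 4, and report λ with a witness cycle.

q=0: [∞, ∞, ∞, 0, ∞, ∞]
q=1: [11, 16, ∞, ∞, -4, 0]
q=2: [-3, 1, -9, -8, -7, 9]
q=3: [-6, -2, -12, -11, -12, -8]
q=4: [-11, -7, -17, -16, -15, -11]
q=5: [-14, -10, -20, -19, -20, -16]
q=6: [-19, -15, -25, -24, -23, -19]
Optimal cycle mean attained by: cycle 4->5->4, total (-4) + (-4), length 2.
Answer: λ = -4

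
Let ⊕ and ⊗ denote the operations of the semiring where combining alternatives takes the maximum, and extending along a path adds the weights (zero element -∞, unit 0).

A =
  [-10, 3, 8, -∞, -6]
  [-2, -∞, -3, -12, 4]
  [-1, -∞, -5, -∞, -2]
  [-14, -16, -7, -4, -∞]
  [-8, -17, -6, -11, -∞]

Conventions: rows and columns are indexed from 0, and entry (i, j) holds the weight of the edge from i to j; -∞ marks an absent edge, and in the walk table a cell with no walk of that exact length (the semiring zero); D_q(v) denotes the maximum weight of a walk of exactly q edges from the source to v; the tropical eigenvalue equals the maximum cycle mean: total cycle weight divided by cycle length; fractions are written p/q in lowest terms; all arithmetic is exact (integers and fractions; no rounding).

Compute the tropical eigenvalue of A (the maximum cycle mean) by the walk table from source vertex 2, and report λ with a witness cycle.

q=0: [-∞, -∞, 0, -∞, -∞]
q=1: [-1, -∞, -5, -∞, -2]
q=2: [-6, 2, 7, -13, -7]
q=3: [6, -3, 2, -10, 6]
q=4: [1, 9, 14, -5, 1]
q=5: [13, 4, 9, -3, 13]
Optimal cycle mean attained by: cycle 0->2->0, total 8 + (-1), length 2.
Answer: λ = 7/2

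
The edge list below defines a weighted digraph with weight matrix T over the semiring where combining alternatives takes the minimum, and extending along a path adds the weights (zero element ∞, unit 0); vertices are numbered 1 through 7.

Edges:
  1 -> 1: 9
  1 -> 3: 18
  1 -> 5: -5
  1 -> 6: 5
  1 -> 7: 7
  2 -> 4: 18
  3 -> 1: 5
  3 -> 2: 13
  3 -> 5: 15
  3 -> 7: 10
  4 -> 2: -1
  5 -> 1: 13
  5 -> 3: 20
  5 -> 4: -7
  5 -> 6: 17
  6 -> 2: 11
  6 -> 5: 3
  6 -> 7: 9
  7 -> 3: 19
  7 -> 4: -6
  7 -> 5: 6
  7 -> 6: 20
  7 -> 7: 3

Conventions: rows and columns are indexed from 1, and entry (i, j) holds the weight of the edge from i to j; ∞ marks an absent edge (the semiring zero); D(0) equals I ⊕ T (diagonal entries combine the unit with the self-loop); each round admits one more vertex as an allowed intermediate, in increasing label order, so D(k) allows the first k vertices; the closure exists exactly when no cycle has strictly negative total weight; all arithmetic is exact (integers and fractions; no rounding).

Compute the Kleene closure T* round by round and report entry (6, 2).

D(0):
  [0, ∞, 18, ∞, -5, 5, 7]
  [∞, 0, ∞, 18, ∞, ∞, ∞]
  [5, 13, 0, ∞, 15, ∞, 10]
  [∞, -1, ∞, 0, ∞, ∞, ∞]
  [13, ∞, 20, -7, 0, 17, ∞]
  [∞, 11, ∞, ∞, 3, 0, 9]
  [∞, ∞, 19, -6, 6, 20, 0]
D(1):
  [0, ∞, 18, ∞, -5, 5, 7]
  [∞, 0, ∞, 18, ∞, ∞, ∞]
  [5, 13, 0, ∞, 0, 10, 10]
  [∞, -1, ∞, 0, ∞, ∞, ∞]
  [13, ∞, 20, -7, 0, 17, 20]
  [∞, 11, ∞, ∞, 3, 0, 9]
  [∞, ∞, 19, -6, 6, 20, 0]
D(2):
  [0, ∞, 18, ∞, -5, 5, 7]
  [∞, 0, ∞, 18, ∞, ∞, ∞]
  [5, 13, 0, 31, 0, 10, 10]
  [∞, -1, ∞, 0, ∞, ∞, ∞]
  [13, ∞, 20, -7, 0, 17, 20]
  [∞, 11, ∞, 29, 3, 0, 9]
  [∞, ∞, 19, -6, 6, 20, 0]
D(3):
  [0, 31, 18, 49, -5, 5, 7]
  [∞, 0, ∞, 18, ∞, ∞, ∞]
  [5, 13, 0, 31, 0, 10, 10]
  [∞, -1, ∞, 0, ∞, ∞, ∞]
  [13, 33, 20, -7, 0, 17, 20]
  [∞, 11, ∞, 29, 3, 0, 9]
  [24, 32, 19, -6, 6, 20, 0]
D(4):
  [0, 31, 18, 49, -5, 5, 7]
  [∞, 0, ∞, 18, ∞, ∞, ∞]
  [5, 13, 0, 31, 0, 10, 10]
  [∞, -1, ∞, 0, ∞, ∞, ∞]
  [13, -8, 20, -7, 0, 17, 20]
  [∞, 11, ∞, 29, 3, 0, 9]
  [24, -7, 19, -6, 6, 20, 0]
D(5):
  [0, -13, 15, -12, -5, 5, 7]
  [∞, 0, ∞, 18, ∞, ∞, ∞]
  [5, -8, 0, -7, 0, 10, 10]
  [∞, -1, ∞, 0, ∞, ∞, ∞]
  [13, -8, 20, -7, 0, 17, 20]
  [16, -5, 23, -4, 3, 0, 9]
  [19, -7, 19, -6, 6, 20, 0]
D(6):
  [0, -13, 15, -12, -5, 5, 7]
  [∞, 0, ∞, 18, ∞, ∞, ∞]
  [5, -8, 0, -7, 0, 10, 10]
  [∞, -1, ∞, 0, ∞, ∞, ∞]
  [13, -8, 20, -7, 0, 17, 20]
  [16, -5, 23, -4, 3, 0, 9]
  [19, -7, 19, -6, 6, 20, 0]
D(7):
  [0, -13, 15, -12, -5, 5, 7]
  [∞, 0, ∞, 18, ∞, ∞, ∞]
  [5, -8, 0, -7, 0, 10, 10]
  [∞, -1, ∞, 0, ∞, ∞, ∞]
  [13, -8, 20, -7, 0, 17, 20]
  [16, -5, 23, -4, 3, 0, 9]
  [19, -7, 19, -6, 6, 20, 0]
Answer: T*[6][2] = -5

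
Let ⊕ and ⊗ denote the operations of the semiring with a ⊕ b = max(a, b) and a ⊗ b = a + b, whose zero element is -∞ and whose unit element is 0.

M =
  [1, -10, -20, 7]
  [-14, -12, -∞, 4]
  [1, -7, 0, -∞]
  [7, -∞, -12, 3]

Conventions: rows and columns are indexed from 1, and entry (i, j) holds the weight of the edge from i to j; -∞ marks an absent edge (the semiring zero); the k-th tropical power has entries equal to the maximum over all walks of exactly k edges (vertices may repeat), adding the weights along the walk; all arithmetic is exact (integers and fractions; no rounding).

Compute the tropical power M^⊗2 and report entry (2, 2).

M^⊗2:
  [14, -9, -5, 10]
  [11, -24, -8, 7]
  [2, -7, 0, 8]
  [10, -3, -9, 14]
Key observation: the optimum is the walk 2->1->2, with weight (-14) + (-10) = -24.
Optimal value attained by: walk 2->1->2.
Answer: (M^⊗2)[2][2] = -24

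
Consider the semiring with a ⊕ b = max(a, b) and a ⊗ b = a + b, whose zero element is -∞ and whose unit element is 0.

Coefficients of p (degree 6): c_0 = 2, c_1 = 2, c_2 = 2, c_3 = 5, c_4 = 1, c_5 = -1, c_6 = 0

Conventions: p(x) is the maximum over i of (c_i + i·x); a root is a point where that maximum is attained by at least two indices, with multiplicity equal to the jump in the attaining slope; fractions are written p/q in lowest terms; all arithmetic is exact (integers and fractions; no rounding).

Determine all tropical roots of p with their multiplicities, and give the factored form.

hull edge (i=0, c=2) to (i=3, c=5): slope 1, span 3
hull edge (i=3, c=5) to (i=6, c=0): slope -5/3, span 3
Factored form: p(x) = 0 ⊗ (x ⊕ (-1)) ⊗ (x ⊕ (-1)) ⊗ (x ⊕ (-1)) ⊗ (x ⊕ 5/3) ⊗ (x ⊕ 5/3) ⊗ (x ⊕ 5/3)
Answer: roots = -1 (mult 3), 5/3 (mult 3)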